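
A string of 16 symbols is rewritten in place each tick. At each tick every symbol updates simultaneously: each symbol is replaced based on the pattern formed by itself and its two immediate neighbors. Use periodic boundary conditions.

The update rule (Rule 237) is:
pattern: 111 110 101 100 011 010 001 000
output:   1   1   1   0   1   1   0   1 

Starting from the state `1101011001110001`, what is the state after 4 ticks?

1111111001110101
1111111001111111
1111111001111111  (fixed point — unchanged through tick 4)

1111111001111111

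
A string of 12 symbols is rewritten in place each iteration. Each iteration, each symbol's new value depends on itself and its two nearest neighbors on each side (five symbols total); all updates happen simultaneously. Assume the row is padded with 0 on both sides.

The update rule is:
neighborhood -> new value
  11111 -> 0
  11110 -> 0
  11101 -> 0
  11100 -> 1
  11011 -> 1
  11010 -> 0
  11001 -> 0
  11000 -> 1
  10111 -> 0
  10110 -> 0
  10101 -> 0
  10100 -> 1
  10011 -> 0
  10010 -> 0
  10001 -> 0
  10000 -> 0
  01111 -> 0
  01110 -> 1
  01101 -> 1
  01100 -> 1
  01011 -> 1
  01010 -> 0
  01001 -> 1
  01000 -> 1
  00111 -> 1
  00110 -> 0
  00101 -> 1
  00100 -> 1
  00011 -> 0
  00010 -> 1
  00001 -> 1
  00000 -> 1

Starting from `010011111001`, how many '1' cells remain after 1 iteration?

6

111010001001
count of 1: 6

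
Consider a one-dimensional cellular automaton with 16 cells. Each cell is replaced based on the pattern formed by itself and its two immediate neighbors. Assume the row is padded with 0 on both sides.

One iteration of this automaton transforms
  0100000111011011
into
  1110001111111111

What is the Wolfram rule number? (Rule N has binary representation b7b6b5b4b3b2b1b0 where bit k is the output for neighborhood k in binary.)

254

position 8: 111 → 1  (bit 7 = 1)
position 9: 110 → 1  (bit 6 = 1)
position 10: 101 → 1  (bit 5 = 1)
position 2: 100 → 1  (bit 4 = 1)
position 7: 011 → 1  (bit 3 = 1)
position 1: 010 → 1  (bit 2 = 1)
position 0: 001 → 1  (bit 1 = 1)
position 3: 000 → 0  (bit 0 = 0)
bits b7..b0 = 11111110 = 254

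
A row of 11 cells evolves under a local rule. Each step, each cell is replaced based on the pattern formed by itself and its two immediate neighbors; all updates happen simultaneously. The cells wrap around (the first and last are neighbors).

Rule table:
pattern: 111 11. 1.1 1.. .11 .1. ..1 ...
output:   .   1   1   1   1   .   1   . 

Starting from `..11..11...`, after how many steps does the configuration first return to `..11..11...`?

4

.11111111..
11......11.
111....1111
..11..11...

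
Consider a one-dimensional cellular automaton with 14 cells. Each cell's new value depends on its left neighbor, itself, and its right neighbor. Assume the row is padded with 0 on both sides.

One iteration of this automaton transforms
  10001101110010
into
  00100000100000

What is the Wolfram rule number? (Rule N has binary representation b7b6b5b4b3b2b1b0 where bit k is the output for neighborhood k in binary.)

129

position 8: 111 → 1  (bit 7 = 1)
position 5: 110 → 0  (bit 6 = 0)
position 6: 101 → 0  (bit 5 = 0)
position 1: 100 → 0  (bit 4 = 0)
position 4: 011 → 0  (bit 3 = 0)
position 0: 010 → 0  (bit 2 = 0)
position 3: 001 → 0  (bit 1 = 0)
position 2: 000 → 1  (bit 0 = 1)
bits b7..b0 = 10000001 = 129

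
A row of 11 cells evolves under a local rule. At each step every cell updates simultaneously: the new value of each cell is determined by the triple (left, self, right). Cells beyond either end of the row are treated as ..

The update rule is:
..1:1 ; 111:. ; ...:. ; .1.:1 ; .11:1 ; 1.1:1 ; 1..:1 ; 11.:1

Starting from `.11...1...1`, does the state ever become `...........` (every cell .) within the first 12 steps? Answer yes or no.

1111.111.11
1..111.1111
1111.111..1
1..111.1111  (repeats step 2; period 2)
step 12: 1..111.1111
step 12 is 1..111.1111, still not uniform .

no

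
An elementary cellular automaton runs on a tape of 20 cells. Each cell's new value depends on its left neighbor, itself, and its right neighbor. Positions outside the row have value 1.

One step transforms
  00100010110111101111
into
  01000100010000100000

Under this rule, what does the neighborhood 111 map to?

At position 12 the neighborhood is 111; the next row has 0 there.

0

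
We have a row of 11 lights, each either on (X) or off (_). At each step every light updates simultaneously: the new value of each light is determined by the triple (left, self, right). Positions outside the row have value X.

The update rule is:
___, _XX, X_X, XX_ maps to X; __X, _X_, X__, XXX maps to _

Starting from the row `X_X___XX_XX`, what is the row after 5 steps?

X_X_X_X_X_X

step 1: XX__X_XXXX_
step 2: _X___XX__XX
step 3: X__X_XX__X_
step 4: X___XXX___X
step 5: X_X_X_X_X_X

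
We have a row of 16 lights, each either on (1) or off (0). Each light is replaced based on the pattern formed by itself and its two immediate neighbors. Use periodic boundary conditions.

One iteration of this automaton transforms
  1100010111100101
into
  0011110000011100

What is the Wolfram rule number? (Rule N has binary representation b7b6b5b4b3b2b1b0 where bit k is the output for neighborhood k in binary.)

position 0: 111 → 0  (bit 7 = 0)
position 1: 110 → 0  (bit 6 = 0)
position 6: 101 → 0  (bit 5 = 0)
position 2: 100 → 1  (bit 4 = 1)
position 7: 011 → 0  (bit 3 = 0)
position 5: 010 → 1  (bit 2 = 1)
position 4: 001 → 1  (bit 1 = 1)
position 3: 000 → 1  (bit 0 = 1)
bits b7..b0 = 00010111 = 23

23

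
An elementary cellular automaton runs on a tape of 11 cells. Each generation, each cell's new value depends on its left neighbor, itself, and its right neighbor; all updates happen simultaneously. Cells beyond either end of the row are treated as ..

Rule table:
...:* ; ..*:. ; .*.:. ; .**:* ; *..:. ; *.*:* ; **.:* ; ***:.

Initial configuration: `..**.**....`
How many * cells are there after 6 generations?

*.*****.***
.**...***.*
.**.*.*.**.
.***.*.***.
.*.**.**.*.
..*******..
count of *: 7

7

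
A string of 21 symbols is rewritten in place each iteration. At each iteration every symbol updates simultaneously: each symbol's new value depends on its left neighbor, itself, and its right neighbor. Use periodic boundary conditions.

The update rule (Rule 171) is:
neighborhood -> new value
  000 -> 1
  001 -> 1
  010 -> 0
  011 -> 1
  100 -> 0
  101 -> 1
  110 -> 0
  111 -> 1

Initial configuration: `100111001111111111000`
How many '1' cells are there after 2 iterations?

15

001110011111111110011
011100111111111100110
count of 1: 15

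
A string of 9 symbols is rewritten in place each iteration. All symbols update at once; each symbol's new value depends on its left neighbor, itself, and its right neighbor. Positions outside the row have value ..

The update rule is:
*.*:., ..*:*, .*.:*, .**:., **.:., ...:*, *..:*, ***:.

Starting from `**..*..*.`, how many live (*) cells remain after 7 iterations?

iteration 1: ..*******
iteration 2: **.......
iteration 3: ..*******  (repeats iteration 1; period 2)
iteration 7: ..*******
count of *: 7

7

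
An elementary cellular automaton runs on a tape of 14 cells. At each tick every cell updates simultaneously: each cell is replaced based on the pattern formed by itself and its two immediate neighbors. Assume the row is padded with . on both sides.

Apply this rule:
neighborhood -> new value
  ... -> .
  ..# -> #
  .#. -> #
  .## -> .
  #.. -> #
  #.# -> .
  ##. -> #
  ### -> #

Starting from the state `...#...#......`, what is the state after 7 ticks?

###.##..###.##

tick 1: ..###.###.....
tick 2: .#.##..###....
tick 3: ##..###.###...
tick 4: .###.##..###..
tick 5: #.##..###.###.
tick 6: #..###.##..###
tick 7: ###.##..###.##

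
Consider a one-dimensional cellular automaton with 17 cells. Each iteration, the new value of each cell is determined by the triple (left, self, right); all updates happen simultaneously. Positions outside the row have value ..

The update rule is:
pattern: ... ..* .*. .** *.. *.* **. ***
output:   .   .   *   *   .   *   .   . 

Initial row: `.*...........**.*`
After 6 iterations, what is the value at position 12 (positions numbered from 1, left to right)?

.

iteration 1: .*...........*.**
iteration 2: .*...........***.
iteration 3: .*...........*...
iteration 4: .*...........*...  (fixed point — unchanged through iteration 6)
position 12 holds .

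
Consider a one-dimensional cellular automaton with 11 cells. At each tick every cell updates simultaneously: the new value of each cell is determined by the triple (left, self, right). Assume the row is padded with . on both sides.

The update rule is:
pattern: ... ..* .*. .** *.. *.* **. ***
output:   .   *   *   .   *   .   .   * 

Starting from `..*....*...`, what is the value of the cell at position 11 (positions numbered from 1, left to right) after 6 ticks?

.***..***..
*.*.**.*.*.
*.*....*.**
*.**..**...
*...**..*..
**.*..****.
position 11 holds .

.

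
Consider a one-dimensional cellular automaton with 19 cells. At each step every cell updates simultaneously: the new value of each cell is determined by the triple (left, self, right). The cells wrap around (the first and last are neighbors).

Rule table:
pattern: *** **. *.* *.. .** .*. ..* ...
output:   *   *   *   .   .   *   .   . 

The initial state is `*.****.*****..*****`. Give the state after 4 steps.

*****.****.*......*

**.****.****...****
***.****.***....***
****.****.**.....**
*****.****.*......*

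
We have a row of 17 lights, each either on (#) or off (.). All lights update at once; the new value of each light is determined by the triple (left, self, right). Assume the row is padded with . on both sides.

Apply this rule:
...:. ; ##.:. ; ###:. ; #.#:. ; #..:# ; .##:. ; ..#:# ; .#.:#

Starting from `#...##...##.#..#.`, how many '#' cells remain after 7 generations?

##.#..#.#...#####
...####.##.#.....
..#........##....
.###......#..#...
#...#....######..
##.###..#......#.
......####....###
count of #: 7

7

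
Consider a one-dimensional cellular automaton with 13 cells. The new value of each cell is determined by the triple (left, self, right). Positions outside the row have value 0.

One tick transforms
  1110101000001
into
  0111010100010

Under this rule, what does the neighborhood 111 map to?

At position 1 the neighborhood is 111; the next row has 1 there.

1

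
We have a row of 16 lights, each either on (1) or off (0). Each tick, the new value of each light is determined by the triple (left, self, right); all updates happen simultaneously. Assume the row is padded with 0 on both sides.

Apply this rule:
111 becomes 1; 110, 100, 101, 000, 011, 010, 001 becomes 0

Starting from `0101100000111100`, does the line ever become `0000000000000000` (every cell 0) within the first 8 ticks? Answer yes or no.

yes

0000000000011000
0000000000000000
all cells are 0 at tick 2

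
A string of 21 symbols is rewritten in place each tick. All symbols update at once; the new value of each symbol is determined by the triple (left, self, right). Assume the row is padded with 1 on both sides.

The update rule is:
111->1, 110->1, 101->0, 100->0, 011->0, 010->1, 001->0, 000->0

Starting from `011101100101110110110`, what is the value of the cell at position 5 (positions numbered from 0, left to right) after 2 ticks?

tick 1: 001100100100110010010
tick 2: 000100100100010010010
position 5 holds 0

0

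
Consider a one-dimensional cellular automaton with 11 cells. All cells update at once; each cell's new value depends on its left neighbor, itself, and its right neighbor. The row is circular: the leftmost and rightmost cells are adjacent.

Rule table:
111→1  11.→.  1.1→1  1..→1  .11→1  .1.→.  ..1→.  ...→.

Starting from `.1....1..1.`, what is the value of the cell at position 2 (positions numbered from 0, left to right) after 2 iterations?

..1....1..1
1..1....1..
position 2 holds .

.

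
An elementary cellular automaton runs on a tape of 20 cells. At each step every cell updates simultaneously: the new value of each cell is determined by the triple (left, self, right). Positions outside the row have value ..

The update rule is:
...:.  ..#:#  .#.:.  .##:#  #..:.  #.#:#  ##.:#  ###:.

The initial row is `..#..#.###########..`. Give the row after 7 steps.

.#..#.##.........#..
#..#.###........#...
..#.##.#.......#....
.#.####.......#.....
#.##..#......#......
.###.#......#.......
##.##......#........

##.##......#........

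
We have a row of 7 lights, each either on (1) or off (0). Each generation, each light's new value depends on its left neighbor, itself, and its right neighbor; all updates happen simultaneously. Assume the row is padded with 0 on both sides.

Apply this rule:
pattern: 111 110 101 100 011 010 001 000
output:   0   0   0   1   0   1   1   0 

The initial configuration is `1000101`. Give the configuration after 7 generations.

1101101
0000001
0000011
0000100
0001110
0010001
0111011

0111011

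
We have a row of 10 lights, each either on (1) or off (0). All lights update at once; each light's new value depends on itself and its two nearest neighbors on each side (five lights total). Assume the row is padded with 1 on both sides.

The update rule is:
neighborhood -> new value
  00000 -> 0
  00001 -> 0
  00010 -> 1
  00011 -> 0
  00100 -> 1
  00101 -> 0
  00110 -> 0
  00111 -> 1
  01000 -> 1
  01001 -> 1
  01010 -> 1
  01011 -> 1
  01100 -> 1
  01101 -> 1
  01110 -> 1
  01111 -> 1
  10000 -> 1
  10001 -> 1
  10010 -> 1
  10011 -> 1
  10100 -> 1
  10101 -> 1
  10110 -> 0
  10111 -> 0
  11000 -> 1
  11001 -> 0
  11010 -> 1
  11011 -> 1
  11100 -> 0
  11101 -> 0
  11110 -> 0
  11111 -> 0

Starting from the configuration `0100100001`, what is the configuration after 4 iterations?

1111111001
0000000011
1100000011
0011000011

0011000011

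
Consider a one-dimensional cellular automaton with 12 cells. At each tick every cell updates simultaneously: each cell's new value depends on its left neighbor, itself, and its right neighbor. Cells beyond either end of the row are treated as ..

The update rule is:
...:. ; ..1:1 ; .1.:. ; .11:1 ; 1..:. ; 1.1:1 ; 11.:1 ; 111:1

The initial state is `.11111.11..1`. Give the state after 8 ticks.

1111111111..

tick 1: 111111111.1.
tick 2: 1111111111..
tick 3: 1111111111..  (fixed point — unchanged through tick 8)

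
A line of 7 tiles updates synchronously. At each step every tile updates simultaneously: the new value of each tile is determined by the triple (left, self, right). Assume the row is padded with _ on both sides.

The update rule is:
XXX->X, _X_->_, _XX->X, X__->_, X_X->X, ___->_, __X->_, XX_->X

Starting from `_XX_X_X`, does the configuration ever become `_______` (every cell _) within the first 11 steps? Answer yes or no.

step 1: _XXX_X_
step 2: _XXXX__
step 3: _XXXX__  (fixed point — unchanged through step 11)
step 11 is _XXXX__, still not uniform _

no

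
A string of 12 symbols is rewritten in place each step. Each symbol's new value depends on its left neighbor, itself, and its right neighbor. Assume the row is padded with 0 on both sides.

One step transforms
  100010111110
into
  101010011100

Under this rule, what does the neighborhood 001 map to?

0

At position 3 the neighborhood is 001; the next row has 0 there.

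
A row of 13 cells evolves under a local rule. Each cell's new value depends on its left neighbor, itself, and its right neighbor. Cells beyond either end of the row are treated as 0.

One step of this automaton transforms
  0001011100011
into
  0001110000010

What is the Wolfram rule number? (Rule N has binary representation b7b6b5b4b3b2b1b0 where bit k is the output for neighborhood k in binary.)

44

position 6: 111 → 0  (bit 7 = 0)
position 7: 110 → 0  (bit 6 = 0)
position 4: 101 → 1  (bit 5 = 1)
position 8: 100 → 0  (bit 4 = 0)
position 5: 011 → 1  (bit 3 = 1)
position 3: 010 → 1  (bit 2 = 1)
position 2: 001 → 0  (bit 1 = 0)
position 0: 000 → 0  (bit 0 = 0)
bits b7..b0 = 00101100 = 44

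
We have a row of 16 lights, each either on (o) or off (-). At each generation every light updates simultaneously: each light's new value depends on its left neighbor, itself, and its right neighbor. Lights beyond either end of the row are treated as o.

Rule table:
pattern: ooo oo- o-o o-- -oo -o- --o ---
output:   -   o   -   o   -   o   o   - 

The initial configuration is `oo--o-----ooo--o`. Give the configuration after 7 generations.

-ooooo---o--ooo-
-----oo-oooo--o-
o---o-o----oooo-
oo-oo-oo--o---o-
-o--o--ooooo-oo-
-oooooo----o--o-
------oo--ooooo-

------oo--ooooo-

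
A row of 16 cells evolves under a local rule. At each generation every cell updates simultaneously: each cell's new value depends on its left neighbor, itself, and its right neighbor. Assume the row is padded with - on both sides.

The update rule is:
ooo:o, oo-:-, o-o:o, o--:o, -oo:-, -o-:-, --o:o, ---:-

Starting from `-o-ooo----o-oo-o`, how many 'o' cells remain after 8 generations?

generation 1: o-o-o-o--o-o--o-
generation 2: -o-o-o-oo-o-oo-o
generation 3: o-o-o-o--o-o--o-  (repeats generation 1; period 2)
generation 8: -o-o-o-oo-o-oo-o
count of o: 9

9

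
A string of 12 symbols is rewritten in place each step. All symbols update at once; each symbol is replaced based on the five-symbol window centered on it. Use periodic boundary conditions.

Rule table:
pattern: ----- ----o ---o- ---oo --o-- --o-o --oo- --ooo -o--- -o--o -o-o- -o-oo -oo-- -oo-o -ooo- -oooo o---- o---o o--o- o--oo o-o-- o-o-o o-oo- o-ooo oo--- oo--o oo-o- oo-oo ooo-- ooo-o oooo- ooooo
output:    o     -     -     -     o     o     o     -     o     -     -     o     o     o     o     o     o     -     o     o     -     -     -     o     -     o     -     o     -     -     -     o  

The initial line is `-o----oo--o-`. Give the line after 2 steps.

step 1: oooo--ooooo-
step 2: oo--oo-oo--o

oo--oo-oo--o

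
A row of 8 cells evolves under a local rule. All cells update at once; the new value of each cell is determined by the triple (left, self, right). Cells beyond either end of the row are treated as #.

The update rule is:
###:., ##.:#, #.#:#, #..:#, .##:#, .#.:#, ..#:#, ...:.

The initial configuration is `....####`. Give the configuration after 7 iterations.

iteration 1: #..##...
iteration 2: ######.#
iteration 3: .....###
iteration 4: #...##..
iteration 5: ##.#####
iteration 6: .###....
iteration 7: ##.##..#

##.##..#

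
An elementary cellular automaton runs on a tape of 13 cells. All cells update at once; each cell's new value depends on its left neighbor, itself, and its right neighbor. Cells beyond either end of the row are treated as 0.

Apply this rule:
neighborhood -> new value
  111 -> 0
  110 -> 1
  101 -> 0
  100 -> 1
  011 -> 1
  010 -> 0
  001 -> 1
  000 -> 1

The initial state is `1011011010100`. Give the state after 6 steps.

1000001111111

0011011000011
1111011111111
1001010000001
0110001111110
1111111000011
1000001111111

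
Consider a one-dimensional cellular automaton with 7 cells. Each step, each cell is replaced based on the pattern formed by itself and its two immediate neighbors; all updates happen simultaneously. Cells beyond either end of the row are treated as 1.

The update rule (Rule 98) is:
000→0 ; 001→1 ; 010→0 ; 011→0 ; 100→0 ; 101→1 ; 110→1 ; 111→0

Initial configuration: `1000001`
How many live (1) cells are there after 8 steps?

1000010
1000101
1001010
1010101
1101010
0110101
1011010
1101101
count of 1: 5

5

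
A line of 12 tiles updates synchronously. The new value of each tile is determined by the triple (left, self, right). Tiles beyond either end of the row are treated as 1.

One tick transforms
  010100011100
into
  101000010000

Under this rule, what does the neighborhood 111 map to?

At position 8 the neighborhood is 111; the next row has 0 there.

0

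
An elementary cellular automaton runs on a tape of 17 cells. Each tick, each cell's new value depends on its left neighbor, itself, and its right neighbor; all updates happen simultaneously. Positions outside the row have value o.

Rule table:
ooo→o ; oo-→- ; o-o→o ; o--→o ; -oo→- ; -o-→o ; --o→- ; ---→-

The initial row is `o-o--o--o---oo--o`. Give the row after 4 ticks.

o-ooo-o--o--o----

-ooo-oo-oo----o--
o-o-o--o--o---oo-
-ooooo-oo-oo----o
o-ooo-o--o--o----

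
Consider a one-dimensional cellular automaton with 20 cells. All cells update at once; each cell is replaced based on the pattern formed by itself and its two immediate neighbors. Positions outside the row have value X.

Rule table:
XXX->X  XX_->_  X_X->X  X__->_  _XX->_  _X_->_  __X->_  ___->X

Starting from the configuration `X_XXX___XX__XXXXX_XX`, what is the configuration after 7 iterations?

_X_X__X______XXX_X_X
X_X_____XXXX__X_X_X_
_X__XXX__XX____X_X_X
X____X______XX__X_X_
__XX___XXXX______X_X
_____X__XX__XXXX__X_
_XXX_________XX____X

_XXX_________XX____X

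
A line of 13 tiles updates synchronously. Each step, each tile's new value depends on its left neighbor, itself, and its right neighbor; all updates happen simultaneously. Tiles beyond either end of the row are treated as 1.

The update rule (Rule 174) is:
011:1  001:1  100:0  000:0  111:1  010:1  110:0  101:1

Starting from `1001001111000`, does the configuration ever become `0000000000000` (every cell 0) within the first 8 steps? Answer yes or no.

no

0011011110001
0110111100011
1101111000111
1011110001111
0111100011111
1111000111111
1110001111111
1100011111111
step 8 is 1100011111111, still not uniform 0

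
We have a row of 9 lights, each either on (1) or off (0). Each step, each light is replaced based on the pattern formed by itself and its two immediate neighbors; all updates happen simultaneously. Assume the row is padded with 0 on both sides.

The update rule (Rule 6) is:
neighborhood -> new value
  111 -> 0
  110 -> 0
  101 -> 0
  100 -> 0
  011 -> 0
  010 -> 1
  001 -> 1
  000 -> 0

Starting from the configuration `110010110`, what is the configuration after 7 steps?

100000000

000110000
001000000
011000000
100000000
100000000  (fixed point — unchanged through step 7)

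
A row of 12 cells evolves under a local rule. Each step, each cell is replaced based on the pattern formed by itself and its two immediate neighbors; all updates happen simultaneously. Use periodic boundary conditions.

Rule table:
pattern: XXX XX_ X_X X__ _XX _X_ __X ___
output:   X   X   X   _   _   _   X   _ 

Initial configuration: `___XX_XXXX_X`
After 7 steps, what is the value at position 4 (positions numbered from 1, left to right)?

__X_XX_XXXX_
_X_X_XX_XXX_
X_X_X_XX_XX_
_X_X_X_XX_XX
X_X_X_X_XX_X
XX_X_X_X_XX_
_XX_X_X_X_XX
position 4 holds _

_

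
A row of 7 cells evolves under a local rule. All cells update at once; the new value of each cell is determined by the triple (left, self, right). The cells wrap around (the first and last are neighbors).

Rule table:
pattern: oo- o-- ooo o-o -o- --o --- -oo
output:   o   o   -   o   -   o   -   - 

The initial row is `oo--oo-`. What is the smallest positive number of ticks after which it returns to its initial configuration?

-ooo-oo
o--oo-o
ooo-oo-
--oo-oo
oo-oo-o
-oo-oo-
o-oo-oo
oo-oo--
-oo-ooo
o-oo--o
oo-ooo-
-oo--oo
o-ooo-o
oo--oo-

14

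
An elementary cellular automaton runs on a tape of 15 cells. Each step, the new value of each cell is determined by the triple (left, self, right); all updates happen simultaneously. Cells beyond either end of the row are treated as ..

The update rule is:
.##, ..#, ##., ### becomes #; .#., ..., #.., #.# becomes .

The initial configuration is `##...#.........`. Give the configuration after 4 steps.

##.............

##..#..........
##.#...........
##.............
##.............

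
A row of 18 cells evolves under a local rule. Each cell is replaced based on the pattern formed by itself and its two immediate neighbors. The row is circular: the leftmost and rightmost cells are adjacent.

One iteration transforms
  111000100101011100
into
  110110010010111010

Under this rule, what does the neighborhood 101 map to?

1

At position 10 the neighborhood is 101; the next row has 1 there.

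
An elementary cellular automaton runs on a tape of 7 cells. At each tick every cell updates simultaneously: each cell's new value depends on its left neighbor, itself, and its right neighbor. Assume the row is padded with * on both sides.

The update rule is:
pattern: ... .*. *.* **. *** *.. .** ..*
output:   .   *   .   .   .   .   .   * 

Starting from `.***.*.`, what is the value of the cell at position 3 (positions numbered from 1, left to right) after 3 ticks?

.

.....*.
....**.
...*...
position 3 holds .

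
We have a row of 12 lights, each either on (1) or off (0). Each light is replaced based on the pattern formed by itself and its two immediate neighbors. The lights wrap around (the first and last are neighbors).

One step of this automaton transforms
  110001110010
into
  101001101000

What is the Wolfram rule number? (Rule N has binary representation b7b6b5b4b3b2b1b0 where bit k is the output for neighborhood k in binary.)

152

position 6: 111 → 1  (bit 7 = 1)
position 1: 110 → 0  (bit 6 = 0)
position 11: 101 → 0  (bit 5 = 0)
position 2: 100 → 1  (bit 4 = 1)
position 0: 011 → 1  (bit 3 = 1)
position 10: 010 → 0  (bit 2 = 0)
position 4: 001 → 0  (bit 1 = 0)
position 3: 000 → 0  (bit 0 = 0)
bits b7..b0 = 10011000 = 152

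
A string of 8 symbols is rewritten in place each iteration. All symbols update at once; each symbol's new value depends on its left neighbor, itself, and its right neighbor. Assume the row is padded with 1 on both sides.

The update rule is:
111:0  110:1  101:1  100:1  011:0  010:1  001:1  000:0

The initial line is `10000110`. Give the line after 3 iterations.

iteration 1: 11001011
iteration 2: 01111100
iteration 3: 10000111

10000111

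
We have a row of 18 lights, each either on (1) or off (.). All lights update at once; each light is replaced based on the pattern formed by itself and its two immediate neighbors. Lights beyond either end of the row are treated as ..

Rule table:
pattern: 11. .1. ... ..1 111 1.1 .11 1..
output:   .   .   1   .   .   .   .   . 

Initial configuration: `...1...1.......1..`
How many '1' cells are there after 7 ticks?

tick 1: 11...1...11111...1
tick 2: ...1...1.......1..  (repeats tick 0; period 2)
tick 7: 11...1...11111...1
count of 1: 9

9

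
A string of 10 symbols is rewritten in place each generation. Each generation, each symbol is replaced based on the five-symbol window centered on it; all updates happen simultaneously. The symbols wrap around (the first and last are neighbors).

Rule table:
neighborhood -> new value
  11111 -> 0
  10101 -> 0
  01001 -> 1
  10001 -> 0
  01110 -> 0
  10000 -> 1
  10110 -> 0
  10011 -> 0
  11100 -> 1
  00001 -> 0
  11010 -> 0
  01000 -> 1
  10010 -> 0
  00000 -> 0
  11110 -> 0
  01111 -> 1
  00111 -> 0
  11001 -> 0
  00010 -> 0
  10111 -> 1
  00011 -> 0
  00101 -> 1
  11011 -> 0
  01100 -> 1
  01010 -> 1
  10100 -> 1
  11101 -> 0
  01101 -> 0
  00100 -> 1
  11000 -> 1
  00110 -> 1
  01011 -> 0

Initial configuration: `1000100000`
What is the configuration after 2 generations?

1100001100

1100111000
1100001100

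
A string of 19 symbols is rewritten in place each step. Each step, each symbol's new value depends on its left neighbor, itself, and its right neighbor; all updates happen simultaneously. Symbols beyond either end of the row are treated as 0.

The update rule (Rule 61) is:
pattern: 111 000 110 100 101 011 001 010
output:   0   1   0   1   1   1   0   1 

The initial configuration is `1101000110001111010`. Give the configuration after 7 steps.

step 1: 1011110101101000111
step 2: 1110001111011110100
step 3: 1001101000110001111
step 4: 1101011110101101000
step 5: 1011110001111011111
step 6: 1110001101000110000
step 7: 1001101011110101111

1001101011110101111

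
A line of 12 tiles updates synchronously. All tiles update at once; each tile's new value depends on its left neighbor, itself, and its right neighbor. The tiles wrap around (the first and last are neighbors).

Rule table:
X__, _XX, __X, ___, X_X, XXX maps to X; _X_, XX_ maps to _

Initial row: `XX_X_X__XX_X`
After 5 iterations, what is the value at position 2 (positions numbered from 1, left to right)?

iteration 1: X_X_X_XXX_XX
iteration 2: _X_X_XXX_XXX
iteration 3: X_X_XXX_XXX_
iteration 4: _X_XXX_XXX_X
iteration 5: X_XXX_XXX_X_
position 2 holds _

_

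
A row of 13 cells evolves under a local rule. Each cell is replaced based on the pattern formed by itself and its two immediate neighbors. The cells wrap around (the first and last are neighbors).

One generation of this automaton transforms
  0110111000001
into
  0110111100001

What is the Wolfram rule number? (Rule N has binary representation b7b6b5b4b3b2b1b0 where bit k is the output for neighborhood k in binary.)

220

position 5: 111 → 1  (bit 7 = 1)
position 2: 110 → 1  (bit 6 = 1)
position 0: 101 → 0  (bit 5 = 0)
position 7: 100 → 1  (bit 4 = 1)
position 1: 011 → 1  (bit 3 = 1)
position 12: 010 → 1  (bit 2 = 1)
position 11: 001 → 0  (bit 1 = 0)
position 8: 000 → 0  (bit 0 = 0)
bits b7..b0 = 11011100 = 220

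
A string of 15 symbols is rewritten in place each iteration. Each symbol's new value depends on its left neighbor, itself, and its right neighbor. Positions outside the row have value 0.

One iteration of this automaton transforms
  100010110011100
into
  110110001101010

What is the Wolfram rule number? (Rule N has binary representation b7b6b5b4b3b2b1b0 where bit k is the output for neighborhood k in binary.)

150

position 11: 111 → 1  (bit 7 = 1)
position 7: 110 → 0  (bit 6 = 0)
position 5: 101 → 0  (bit 5 = 0)
position 1: 100 → 1  (bit 4 = 1)
position 6: 011 → 0  (bit 3 = 0)
position 0: 010 → 1  (bit 2 = 1)
position 3: 001 → 1  (bit 1 = 1)
position 2: 000 → 0  (bit 0 = 0)
bits b7..b0 = 10010110 = 150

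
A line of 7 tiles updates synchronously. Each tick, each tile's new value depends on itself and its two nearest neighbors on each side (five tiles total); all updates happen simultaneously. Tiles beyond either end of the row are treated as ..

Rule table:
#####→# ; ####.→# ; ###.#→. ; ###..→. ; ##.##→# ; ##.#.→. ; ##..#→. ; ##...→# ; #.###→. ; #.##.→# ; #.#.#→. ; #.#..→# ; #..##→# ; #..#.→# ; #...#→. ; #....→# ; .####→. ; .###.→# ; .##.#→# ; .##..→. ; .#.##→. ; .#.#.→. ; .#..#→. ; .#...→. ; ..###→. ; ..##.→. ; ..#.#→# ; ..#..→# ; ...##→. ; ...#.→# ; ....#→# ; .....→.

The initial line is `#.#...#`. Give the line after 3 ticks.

#.#..##
#.#.#..
#...#.#

#...#.#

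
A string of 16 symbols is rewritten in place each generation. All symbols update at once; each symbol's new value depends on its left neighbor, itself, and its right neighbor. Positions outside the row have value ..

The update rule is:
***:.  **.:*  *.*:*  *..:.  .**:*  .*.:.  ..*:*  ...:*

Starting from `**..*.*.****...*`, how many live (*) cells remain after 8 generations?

12

**.*.*.**..*.**.
***.*.***.*.***.
*.**.**.**.**.*.
.*************..
**...........*.*
**.**********.*.
****........**..
*..*.*********.*
count of *: 12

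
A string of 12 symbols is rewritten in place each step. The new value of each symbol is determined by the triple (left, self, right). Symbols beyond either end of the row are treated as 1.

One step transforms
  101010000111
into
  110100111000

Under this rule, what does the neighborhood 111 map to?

At position 10 the neighborhood is 111; the next row has 0 there.

0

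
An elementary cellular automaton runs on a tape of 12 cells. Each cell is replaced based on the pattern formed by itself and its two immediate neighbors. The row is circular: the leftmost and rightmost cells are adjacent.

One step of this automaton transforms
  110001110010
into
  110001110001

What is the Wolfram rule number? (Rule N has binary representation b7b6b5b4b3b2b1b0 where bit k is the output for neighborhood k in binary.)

232

position 6: 111 → 1  (bit 7 = 1)
position 1: 110 → 1  (bit 6 = 1)
position 11: 101 → 1  (bit 5 = 1)
position 2: 100 → 0  (bit 4 = 0)
position 0: 011 → 1  (bit 3 = 1)
position 10: 010 → 0  (bit 2 = 0)
position 4: 001 → 0  (bit 1 = 0)
position 3: 000 → 0  (bit 0 = 0)
bits b7..b0 = 11101000 = 232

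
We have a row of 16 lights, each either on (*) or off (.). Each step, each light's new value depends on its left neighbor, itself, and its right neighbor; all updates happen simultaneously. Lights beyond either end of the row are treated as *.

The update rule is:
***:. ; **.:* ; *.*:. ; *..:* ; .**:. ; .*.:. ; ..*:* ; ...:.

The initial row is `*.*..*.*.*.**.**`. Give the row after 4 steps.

**.**.**.*.*...*

*..**.......*...
***.**.....*.*.*
..*..**...*.....
**.**.**.*.*...*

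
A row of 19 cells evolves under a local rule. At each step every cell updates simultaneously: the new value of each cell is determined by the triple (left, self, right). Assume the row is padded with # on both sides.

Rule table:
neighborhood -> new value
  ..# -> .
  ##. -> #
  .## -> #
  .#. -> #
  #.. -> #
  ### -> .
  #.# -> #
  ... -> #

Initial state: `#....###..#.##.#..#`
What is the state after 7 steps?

##....#####.#..####

####.#.##.#######.#
...########.....###
##.#......#####.#..
.########.#...####.
##......#####.#..##
.######.#...####.#.
##....#####.#..####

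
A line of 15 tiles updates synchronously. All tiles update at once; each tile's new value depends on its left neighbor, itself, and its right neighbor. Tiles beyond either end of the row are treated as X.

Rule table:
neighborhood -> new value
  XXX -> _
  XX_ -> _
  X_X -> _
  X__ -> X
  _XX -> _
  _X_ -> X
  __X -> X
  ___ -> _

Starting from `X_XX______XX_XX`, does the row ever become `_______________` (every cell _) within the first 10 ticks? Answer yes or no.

no

____X____X_____
X__XXX__XXX___X
_XX___XX___X_X_
___X_X__X_XX_X_
X_XX_XXXX____X_
_________X__XX_
X_______XXXX___
_X_____X____X_X
_XX___XXX__XX__
___X_X___XX__XX
tick 10 is ___X_X___XX__XX, still not uniform _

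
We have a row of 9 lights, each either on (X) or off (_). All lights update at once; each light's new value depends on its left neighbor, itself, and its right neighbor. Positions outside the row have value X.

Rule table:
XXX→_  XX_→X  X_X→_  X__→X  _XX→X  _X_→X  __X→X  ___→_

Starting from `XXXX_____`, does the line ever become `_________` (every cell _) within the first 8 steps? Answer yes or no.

___XX___X
X_XXXX_XX
X_X__X_X_
X_XXXX_X_
X_X__X_X_  (repeats step 3; period 2)
step 8: X_XXXX_X_
step 8 is X_XXXX_X_, still not uniform _

no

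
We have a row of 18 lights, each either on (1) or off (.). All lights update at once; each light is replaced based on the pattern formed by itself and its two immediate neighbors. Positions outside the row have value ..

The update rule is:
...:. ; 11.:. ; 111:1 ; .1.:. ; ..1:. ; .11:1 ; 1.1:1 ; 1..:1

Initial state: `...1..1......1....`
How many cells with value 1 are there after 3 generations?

generation 1: ....1..1......1...
generation 2: .....1..1......1..
generation 3: ......1..1......1.
count of 1: 3

3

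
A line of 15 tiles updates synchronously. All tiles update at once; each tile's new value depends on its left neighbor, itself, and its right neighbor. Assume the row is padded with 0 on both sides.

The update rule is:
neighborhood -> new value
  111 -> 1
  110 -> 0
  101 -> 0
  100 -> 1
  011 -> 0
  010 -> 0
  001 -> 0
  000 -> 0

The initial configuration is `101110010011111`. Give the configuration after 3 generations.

000101001001110
000000100100101
000000010010000

000000010010000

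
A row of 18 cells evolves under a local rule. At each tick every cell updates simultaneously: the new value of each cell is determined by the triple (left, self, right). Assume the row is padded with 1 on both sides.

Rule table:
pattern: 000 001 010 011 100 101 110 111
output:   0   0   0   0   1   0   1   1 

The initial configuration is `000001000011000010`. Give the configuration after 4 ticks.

tick 1: 100000100001100000
tick 2: 110000010000110000
tick 3: 111000001000011000
tick 4: 111100000100001100

111100000100001100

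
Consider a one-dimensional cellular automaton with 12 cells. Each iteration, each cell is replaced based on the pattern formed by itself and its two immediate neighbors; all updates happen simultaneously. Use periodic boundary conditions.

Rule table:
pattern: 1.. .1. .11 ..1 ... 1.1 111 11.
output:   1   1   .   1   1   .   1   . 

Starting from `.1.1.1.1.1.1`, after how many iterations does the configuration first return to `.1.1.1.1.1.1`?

.1.1.1.1.1.1

1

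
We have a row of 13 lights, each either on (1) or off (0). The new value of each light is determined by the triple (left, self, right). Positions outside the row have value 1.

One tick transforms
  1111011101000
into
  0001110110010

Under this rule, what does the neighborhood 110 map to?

1

At position 3 the neighborhood is 110; the next row has 1 there.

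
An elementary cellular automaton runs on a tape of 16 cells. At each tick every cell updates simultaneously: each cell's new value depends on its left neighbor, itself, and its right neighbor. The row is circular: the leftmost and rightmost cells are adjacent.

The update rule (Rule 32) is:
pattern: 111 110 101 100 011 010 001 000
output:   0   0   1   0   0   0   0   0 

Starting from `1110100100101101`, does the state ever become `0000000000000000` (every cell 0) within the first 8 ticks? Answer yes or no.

0001000000010010
0000000000000000
all cells are 0 at tick 2

yes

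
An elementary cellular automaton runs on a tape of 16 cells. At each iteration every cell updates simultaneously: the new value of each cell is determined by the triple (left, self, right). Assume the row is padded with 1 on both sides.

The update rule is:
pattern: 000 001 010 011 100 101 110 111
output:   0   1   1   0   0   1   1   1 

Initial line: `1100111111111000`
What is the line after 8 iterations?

1101011111111001
1111101111111010
1111110111111111
1111111011111111
1111111101111111
1111111110111111
1111111111011111
1111111111101111

1111111111101111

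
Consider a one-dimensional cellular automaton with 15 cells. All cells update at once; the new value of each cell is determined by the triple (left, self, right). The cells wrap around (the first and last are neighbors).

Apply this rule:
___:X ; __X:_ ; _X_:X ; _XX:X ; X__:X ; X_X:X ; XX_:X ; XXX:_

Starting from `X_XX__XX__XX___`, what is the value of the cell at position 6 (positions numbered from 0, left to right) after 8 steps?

XXXXX_XXX_XXXX_
X___XXX_XXX__XX
XXX_X_XXX_XX_X_
X_XXXXX_XXXXXXX
XXX___XXX______
X_XXX_X_XXXXXX_
XXX_XXXXX____XX
__XXX___XXXX_X_
position 6 holds _

_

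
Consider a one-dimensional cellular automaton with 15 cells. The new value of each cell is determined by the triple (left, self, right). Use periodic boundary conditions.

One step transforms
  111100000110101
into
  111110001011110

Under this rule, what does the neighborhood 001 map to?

1

At position 8 the neighborhood is 001; the next row has 1 there.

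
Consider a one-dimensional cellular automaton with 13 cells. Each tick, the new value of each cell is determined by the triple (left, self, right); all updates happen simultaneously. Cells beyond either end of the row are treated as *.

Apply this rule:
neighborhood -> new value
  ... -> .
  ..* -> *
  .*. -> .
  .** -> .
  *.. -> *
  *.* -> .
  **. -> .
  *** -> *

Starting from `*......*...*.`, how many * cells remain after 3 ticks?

.*....*.*.*..
..*..*.....**
**.**.*...*.*
count of *: 7

7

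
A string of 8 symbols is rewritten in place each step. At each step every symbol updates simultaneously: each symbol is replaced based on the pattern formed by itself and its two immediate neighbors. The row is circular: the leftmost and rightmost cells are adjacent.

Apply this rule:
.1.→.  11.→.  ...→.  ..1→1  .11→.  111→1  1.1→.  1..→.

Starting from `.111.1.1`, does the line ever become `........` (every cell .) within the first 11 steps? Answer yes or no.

..1.....
.1......
1.......
.......1
......1.
.....1..
....1...
...1....
..1.....  (repeats step 1; period 8)
step 11: 1.......
step 11 is 1......., still not uniform .

no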